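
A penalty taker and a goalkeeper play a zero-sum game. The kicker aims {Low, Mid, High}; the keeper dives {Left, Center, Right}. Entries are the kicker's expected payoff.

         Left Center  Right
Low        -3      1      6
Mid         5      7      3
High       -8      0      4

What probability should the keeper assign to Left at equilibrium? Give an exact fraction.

3/11

Row minima: Low → -3, Mid → 3, High → -8; maximin = 3.
Column maxima: Left → 5, Center → 7, Right → 6; minimax = 5.
3 ≠ 5, so there is no saddle point; optimal play is mixed.
High is strictly dominated by Low, so the kicker never plays it.
Center is strictly dominated by Left (it gives the kicker strictly more in every row), so the keeper never plays it.
On the remaining 2×2 (Low, Mid vs Left, Right):
Let the kicker play Low with probability p. Expected payoff against Left: (-3)p + 5(1−p) = −8p + 5; against Right: 6p + 3(1−p) = 3p + 3.
Setting these equal: −8p + 5 = 3p + 3 ⇒ −11p = -2 ⇒ p = 2/11, and the value is (-8)·(2/11) + 5 = 39/11.
For the keeper: with q = P(Left), equating Low's and Mid's payoffs gives −9q + 6 = 2q + 3 ⇒ q = 3/11.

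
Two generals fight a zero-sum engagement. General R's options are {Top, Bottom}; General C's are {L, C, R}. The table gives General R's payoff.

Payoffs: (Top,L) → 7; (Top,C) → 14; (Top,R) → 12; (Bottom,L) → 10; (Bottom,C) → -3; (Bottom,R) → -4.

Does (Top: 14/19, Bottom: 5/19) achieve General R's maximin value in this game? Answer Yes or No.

Yes

Against L this mix gives (14/19)·7 + (5/19)·10 = 148/19.
Against C this mix gives (14/19)·14 + (5/19)·(-3) = 181/19.
Against R this mix gives (14/19)·12 + (5/19)·(-4) = 148/19.
All of General C's active replies (L, R) yield 148/19, and no column does worse for General R. The mix makes General C indifferent and guarantees 148/19, so it is optimal.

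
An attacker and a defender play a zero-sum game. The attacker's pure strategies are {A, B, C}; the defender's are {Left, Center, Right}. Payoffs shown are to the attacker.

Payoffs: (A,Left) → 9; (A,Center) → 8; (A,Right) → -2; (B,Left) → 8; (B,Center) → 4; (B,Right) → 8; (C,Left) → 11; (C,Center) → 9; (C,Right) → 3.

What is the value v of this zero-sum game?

Row minima: A → -2, B → 4, C → 3; maximin = 4.
Column maxima: Left → 11, Center → 9, Right → 8; minimax = 8.
4 ≠ 8, so there is no saddle point; optimal play is mixed.
A is strictly dominated by C, so the attacker never plays it.
Left is strictly dominated by Center (it gives the attacker strictly more in every row), so the defender never plays it.
On the remaining 2×2 (B, C vs Center, Right):
Let the attacker play B with probability p. Expected payoff against Center: 4p + 9(1−p) = −5p + 9; against Right: 8p + 3(1−p) = 5p + 3.
Setting these equal: −5p + 9 = 5p + 3 ⇒ −10p = -6 ⇒ p = 3/5, and the value is (-5)·(3/5) + 9 = 6.
For the defender: with q = P(Center), equating B's and C's payoffs gives −4q + 8 = 6q + 3 ⇒ q = 1/2.

6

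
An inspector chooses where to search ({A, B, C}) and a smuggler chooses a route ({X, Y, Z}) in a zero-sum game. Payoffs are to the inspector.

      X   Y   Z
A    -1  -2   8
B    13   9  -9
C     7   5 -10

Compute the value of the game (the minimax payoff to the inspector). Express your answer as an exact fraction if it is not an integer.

27/14

Row minima: A → -2, B → -9, C → -10; maximin = -2.
Column maxima: X → 13, Y → 9, Z → 8; minimax = 8.
-2 ≠ 8, so there is no saddle point; optimal play is mixed.
C is strictly dominated by B, so the inspector never plays it.
X is strictly dominated by Y (it gives the inspector strictly more in every row), so the smuggler never plays it.
On the remaining 2×2 (A, B vs Y, Z):
Let the inspector play A with probability p. Expected payoff against Y: (-2)p + 9(1−p) = −11p + 9; against Z: 8p + (-9)(1−p) = 17p − 9.
Setting these equal: −11p + 9 = 17p − 9 ⇒ −28p = -18 ⇒ p = 9/14, and the value is (-11)·(9/14) + 9 = 27/14.
For the smuggler: with q = P(Y), equating A's and B's payoffs gives −10q + 8 = 18q − 9 ⇒ q = 17/28.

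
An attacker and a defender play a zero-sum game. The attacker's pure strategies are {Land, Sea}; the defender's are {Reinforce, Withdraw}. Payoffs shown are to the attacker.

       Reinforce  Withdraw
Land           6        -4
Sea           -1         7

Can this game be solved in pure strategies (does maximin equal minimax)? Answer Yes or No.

No

Row minima: Land → -4, Sea → -1; maximin = -1.
Column maxima: Reinforce → 6, Withdraw → 7; minimax = 6.
-1 ≠ 6, so no pure-strategy equilibrium exists.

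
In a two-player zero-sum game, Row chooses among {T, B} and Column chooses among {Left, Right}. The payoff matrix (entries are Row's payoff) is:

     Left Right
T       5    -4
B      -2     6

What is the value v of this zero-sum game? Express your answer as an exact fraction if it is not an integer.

22/17

Row minima: T → -4, B → -2; maximin = -2.
Column maxima: Left → 5, Right → 6; minimax = 5.
-2 ≠ 5, so there is no saddle point; optimal play is mixed.
Let Row play T with probability p. Expected payoff against Left: 5p + (-2)(1−p) = 7p − 2; against Right: (-4)p + 6(1−p) = −10p + 6.
Setting these equal: 7p − 2 = −10p + 6 ⇒ 17p = 8 ⇒ p = 8/17, and the value is (7)·(8/17) − 2 = 22/17.
For Column: with q = P(Left), equating T's and B's payoffs gives 9q − 4 = −8q + 6 ⇒ q = 10/17.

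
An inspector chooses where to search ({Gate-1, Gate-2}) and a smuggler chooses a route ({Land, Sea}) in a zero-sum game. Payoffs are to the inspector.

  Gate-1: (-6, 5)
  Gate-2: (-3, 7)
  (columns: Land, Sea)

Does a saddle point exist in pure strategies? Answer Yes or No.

Yes

Row minima: Gate-1 → -6, Gate-2 → -3; maximin = -3.
Column maxima: Land → -3, Sea → 7; minimax = -3.
maximin = minimax = -3, so a saddle point exists.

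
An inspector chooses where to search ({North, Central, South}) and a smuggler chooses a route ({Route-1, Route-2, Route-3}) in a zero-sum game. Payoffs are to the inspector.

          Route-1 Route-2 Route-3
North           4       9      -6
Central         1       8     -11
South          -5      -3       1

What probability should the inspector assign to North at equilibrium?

3/8

Row minima: North → -6, Central → -11, South → -5; maximin = -5.
Column maxima: Route-1 → 4, Route-2 → 9, Route-3 → 1; minimax = 1.
-5 ≠ 1, so there is no saddle point; optimal play is mixed.
Central is strictly dominated by North, so the inspector never plays it.
Route-2 is strictly dominated by Route-1 (it gives the inspector strictly more in every row), so the smuggler never plays it.
On the remaining 2×2 (North, South vs Route-1, Route-3):
Let the inspector play North with probability p. Expected payoff against Route-1: 4p + (-5)(1−p) = 9p − 5; against Route-3: (-6)p + 1(1−p) = −7p + 1.
Setting these equal: 9p − 5 = −7p + 1 ⇒ 16p = 6 ⇒ p = 3/8, and the value is (9)·(3/8) − 5 = -13/8.
For the smuggler: with q = P(Route-1), equating North's and South's payoffs gives 10q − 6 = −6q + 1 ⇒ q = 7/16.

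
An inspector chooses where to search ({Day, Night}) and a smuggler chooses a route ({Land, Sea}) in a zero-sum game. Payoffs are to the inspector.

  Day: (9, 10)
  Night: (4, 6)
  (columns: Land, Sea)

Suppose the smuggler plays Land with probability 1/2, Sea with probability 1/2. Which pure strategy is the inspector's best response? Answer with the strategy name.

Day

Expected payoff of Day: (1/2)·9 + (1/2)·10 = 19/2.
Expected payoff of Night: (1/2)·4 + (1/2)·6 = 5.
The largest is 19/2, so the inspector's best response is Day.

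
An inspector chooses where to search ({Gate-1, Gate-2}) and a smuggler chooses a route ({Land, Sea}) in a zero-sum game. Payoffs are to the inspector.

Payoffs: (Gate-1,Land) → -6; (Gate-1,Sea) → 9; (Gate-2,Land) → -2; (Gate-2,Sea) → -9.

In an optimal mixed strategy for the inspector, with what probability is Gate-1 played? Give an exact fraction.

7/22

Row minima: Gate-1 → -6, Gate-2 → -9; maximin = -6.
Column maxima: Land → -2, Sea → 9; minimax = -2.
-6 ≠ -2, so there is no saddle point; optimal play is mixed.
Let the inspector play Gate-1 with probability p. Expected payoff against Land: (-6)p + (-2)(1−p) = −4p − 2; against Sea: 9p + (-9)(1−p) = 18p − 9.
Setting these equal: −4p − 2 = 18p − 9 ⇒ −22p = -7 ⇒ p = 7/22, and the value is (-4)·(7/22) − 2 = -36/11.
For the smuggler: with q = P(Land), equating Gate-1's and Gate-2's payoffs gives −15q + 9 = 7q − 9 ⇒ q = 9/11.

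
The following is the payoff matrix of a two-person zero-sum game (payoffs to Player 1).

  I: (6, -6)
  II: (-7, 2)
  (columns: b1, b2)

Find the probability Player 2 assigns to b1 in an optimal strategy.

8/21

Row minima: I → -6, II → -7; maximin = -6.
Column maxima: b1 → 6, b2 → 2; minimax = 2.
-6 ≠ 2, so there is no saddle point; optimal play is mixed.
Let Player 1 play I with probability p. Expected payoff against b1: 6p + (-7)(1−p) = 13p − 7; against b2: (-6)p + 2(1−p) = −8p + 2.
Setting these equal: 13p − 7 = −8p + 2 ⇒ 21p = 9 ⇒ p = 3/7, and the value is (13)·(3/7) − 7 = -10/7.
For Player 2: with q = P(b1), equating I's and II's payoffs gives 12q − 6 = −9q + 2 ⇒ q = 8/21.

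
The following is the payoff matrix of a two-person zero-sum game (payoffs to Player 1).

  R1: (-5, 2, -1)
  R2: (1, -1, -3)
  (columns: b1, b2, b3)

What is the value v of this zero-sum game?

Row minima: R1 → -5, R2 → -3; maximin = -3.
Column maxima: b1 → 1, b2 → 2, b3 → -1; minimax = -1.
-3 ≠ -1, so there is no saddle point; optimal play is mixed.
b2 is strictly dominated by b3 (it gives Player 1 strictly more in every row), so Player 2 never plays it.
On the remaining 2×2 (R1, R2 vs b1, b3):
Let Player 1 play R1 with probability p. Expected payoff against b1: (-5)p + 1(1−p) = −6p + 1; against b3: (-1)p + (-3)(1−p) = 2p − 3.
Setting these equal: −6p + 1 = 2p − 3 ⇒ −8p = -4 ⇒ p = 1/2, and the value is (-6)·(1/2) + 1 = -2.
For Player 2: with q = P(b1), equating R1's and R2's payoffs gives −4q − 1 = 4q − 3 ⇒ q = 1/4.

-2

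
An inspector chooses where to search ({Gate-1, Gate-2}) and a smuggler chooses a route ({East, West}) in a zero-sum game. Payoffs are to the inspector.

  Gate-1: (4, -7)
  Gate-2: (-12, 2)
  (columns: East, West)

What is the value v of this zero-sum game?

Row minima: Gate-1 → -7, Gate-2 → -12; maximin = -7.
Column maxima: East → 4, West → 2; minimax = 2.
-7 ≠ 2, so there is no saddle point; optimal play is mixed.
Let the inspector play Gate-1 with probability p. Expected payoff against East: 4p + (-12)(1−p) = 16p − 12; against West: (-7)p + 2(1−p) = −9p + 2.
Setting these equal: 16p − 12 = −9p + 2 ⇒ 25p = 14 ⇒ p = 14/25, and the value is (16)·(14/25) − 12 = -76/25.
For the smuggler: with q = P(East), equating Gate-1's and Gate-2's payoffs gives 11q − 7 = −14q + 2 ⇒ q = 9/25.

-76/25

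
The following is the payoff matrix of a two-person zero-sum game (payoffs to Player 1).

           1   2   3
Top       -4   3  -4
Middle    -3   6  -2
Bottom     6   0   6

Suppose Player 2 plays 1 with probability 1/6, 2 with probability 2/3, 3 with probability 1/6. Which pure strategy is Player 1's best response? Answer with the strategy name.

Expected payoff of Top: (1/6)·(-4) + (2/3)·3 + (1/6)·(-4) = 2/3.
Expected payoff of Middle: (1/6)·(-3) + (2/3)·6 + (1/6)·(-2) = 19/6.
Expected payoff of Bottom: (1/6)·6 + (2/3)·0 + (1/6)·6 = 2.
The largest is 19/6, so Player 1's best response is Middle.

Middle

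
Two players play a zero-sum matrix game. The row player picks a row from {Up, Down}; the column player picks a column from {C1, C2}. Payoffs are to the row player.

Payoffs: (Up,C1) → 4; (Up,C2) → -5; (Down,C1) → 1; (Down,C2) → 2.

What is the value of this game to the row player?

Row minima: Up → -5, Down → 1; maximin = 1.
Column maxima: C1 → 4, C2 → 2; minimax = 2.
1 ≠ 2, so there is no saddle point; optimal play is mixed.
Let the row player play Up with probability p. Expected payoff against C1: 4p + 1(1−p) = 3p + 1; against C2: (-5)p + 2(1−p) = −7p + 2.
Setting these equal: 3p + 1 = −7p + 2 ⇒ 10p = 1 ⇒ p = 1/10, and the value is (3)·(1/10) + 1 = 13/10.
For the column player: with q = P(C1), equating Up's and Down's payoffs gives 9q − 5 = −q + 2 ⇒ q = 7/10.

13/10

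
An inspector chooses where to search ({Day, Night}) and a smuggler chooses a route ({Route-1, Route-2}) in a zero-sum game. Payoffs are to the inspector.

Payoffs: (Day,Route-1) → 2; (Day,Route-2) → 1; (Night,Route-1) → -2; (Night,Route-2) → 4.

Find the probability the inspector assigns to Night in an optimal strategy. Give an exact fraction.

Row minima: Day → 1, Night → -2; maximin = 1.
Column maxima: Route-1 → 2, Route-2 → 4; minimax = 2.
1 ≠ 2, so there is no saddle point; optimal play is mixed.
Let the inspector play Day with probability p. Expected payoff against Route-1: 2p + (-2)(1−p) = 4p − 2; against Route-2: 1p + 4(1−p) = −3p + 4.
Setting these equal: 4p − 2 = −3p + 4 ⇒ 7p = 6 ⇒ p = 6/7, and the value is (4)·(6/7) − 2 = 10/7.
For the smuggler: with q = P(Route-1), equating Day's and Night's payoffs gives q + 1 = −6q + 4 ⇒ q = 3/7.

1/7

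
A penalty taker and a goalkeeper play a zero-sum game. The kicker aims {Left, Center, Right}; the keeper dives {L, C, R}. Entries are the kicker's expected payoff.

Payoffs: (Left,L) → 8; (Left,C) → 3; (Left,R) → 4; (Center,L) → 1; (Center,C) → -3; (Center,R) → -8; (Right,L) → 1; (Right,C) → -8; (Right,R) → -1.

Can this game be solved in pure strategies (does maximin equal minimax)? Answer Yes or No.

Row minima: Left → 3, Center → -8, Right → -8; maximin = 3.
Column maxima: L → 8, C → 3, R → 4; minimax = 3.
maximin = minimax = 3, so a saddle point exists.

Yes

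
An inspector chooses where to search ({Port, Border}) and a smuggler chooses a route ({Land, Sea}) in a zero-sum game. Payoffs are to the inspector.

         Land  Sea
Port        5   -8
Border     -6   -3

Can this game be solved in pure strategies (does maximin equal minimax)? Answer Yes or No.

Row minima: Port → -8, Border → -6; maximin = -6.
Column maxima: Land → 5, Sea → -3; minimax = -3.
-6 ≠ -3, so no pure-strategy equilibrium exists.

No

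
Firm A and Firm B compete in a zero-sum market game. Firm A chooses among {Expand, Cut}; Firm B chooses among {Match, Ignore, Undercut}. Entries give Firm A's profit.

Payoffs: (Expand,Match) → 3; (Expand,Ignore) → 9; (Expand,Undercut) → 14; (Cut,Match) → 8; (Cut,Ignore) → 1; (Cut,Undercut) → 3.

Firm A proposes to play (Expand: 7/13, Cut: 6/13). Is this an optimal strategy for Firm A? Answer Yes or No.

Against Match this mix gives (7/13)·3 + (6/13)·8 = 69/13.
Against Ignore this mix gives (7/13)·9 + (6/13)·1 = 69/13.
Against Undercut this mix gives (7/13)·14 + (6/13)·3 = 116/13.
All of Firm B's active replies (Match, Ignore) yield 69/13, and no column does worse for Firm A. The mix makes Firm B indifferent and guarantees 69/13, so it is optimal.

Yes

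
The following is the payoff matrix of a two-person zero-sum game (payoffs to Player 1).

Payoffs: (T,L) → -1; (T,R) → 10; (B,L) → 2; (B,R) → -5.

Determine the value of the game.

Row minima: T → -1, B → -5; maximin = -1.
Column maxima: L → 2, R → 10; minimax = 2.
-1 ≠ 2, so there is no saddle point; optimal play is mixed.
Let Player 1 play T with probability p. Expected payoff against L: (-1)p + 2(1−p) = −3p + 2; against R: 10p + (-5)(1−p) = 15p − 5.
Setting these equal: −3p + 2 = 15p − 5 ⇒ −18p = -7 ⇒ p = 7/18, and the value is (-3)·(7/18) + 2 = 5/6.
For Player 2: with q = P(L), equating T's and B's payoffs gives −11q + 10 = 7q − 5 ⇒ q = 5/6.

5/6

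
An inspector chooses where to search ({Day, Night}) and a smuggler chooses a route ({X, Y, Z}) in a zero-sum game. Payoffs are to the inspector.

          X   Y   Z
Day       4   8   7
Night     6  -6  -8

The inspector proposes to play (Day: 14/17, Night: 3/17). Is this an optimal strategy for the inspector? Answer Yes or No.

Yes

Against X this mix gives (14/17)·4 + (3/17)·6 = 74/17.
Against Y this mix gives (14/17)·8 + (3/17)·(-6) = 94/17.
Against Z this mix gives (14/17)·7 + (3/17)·(-8) = 74/17.
All of the smuggler's active replies (X, Z) yield 74/17, and no column does worse for the inspector. The mix makes the smuggler indifferent and guarantees 74/17, so it is optimal.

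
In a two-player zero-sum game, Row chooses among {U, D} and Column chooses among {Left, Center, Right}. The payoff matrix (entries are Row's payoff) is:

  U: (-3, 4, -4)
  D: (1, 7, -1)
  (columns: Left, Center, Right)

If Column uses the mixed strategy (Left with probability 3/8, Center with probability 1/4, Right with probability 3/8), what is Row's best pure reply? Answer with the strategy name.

D

Expected payoff of U: (3/8)·(-3) + (1/4)·4 + (3/8)·(-4) = -13/8.
Expected payoff of D: (3/8)·1 + (1/4)·7 + (3/8)·(-1) = 7/4.
The largest is 7/4, so Row's best response is D.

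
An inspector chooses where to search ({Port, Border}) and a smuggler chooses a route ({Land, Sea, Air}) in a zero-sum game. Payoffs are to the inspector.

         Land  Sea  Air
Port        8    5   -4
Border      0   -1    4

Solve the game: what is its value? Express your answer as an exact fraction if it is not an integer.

Row minima: Port → -4, Border → -1; maximin = -1.
Column maxima: Land → 8, Sea → 5, Air → 4; minimax = 4.
-1 ≠ 4, so there is no saddle point; optimal play is mixed.
Land is strictly dominated by Sea (it gives the inspector strictly more in every row), so the smuggler never plays it.
On the remaining 2×2 (Port, Border vs Sea, Air):
Let the inspector play Port with probability p. Expected payoff against Sea: 5p + (-1)(1−p) = 6p − 1; against Air: (-4)p + 4(1−p) = −8p + 4.
Setting these equal: 6p − 1 = −8p + 4 ⇒ 14p = 5 ⇒ p = 5/14, and the value is (6)·(5/14) − 1 = 8/7.
For the smuggler: with q = P(Sea), equating Port's and Border's payoffs gives 9q − 4 = −5q + 4 ⇒ q = 4/7.

8/7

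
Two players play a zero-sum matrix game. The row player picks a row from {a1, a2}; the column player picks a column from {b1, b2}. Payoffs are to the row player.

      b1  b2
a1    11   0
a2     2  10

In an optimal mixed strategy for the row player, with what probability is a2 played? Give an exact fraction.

11/19

Row minima: a1 → 0, a2 → 2; maximin = 2.
Column maxima: b1 → 11, b2 → 10; minimax = 10.
2 ≠ 10, so there is no saddle point; optimal play is mixed.
Let the row player play a1 with probability p. Expected payoff against b1: 11p + 2(1−p) = 9p + 2; against b2: 0p + 10(1−p) = −10p + 10.
Setting these equal: 9p + 2 = −10p + 10 ⇒ 19p = 8 ⇒ p = 8/19, and the value is (9)·(8/19) + 2 = 110/19.
For the column player: with q = P(b1), equating a1's and a2's payoffs gives 11q = −8q + 10 ⇒ q = 10/19.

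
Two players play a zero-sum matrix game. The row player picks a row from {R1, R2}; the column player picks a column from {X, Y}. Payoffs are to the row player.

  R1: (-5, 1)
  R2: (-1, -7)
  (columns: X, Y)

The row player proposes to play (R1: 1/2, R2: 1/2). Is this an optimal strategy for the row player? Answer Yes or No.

Yes

Against X this mix gives (1/2)·(-5) + (1/2)·(-1) = -3.
Against Y this mix gives (1/2)·1 + (1/2)·(-7) = -3.
All of the column player's active replies (X, Y) yield -3, and no column does worse for the row player. The mix makes the column player indifferent and guarantees -3, so it is optimal.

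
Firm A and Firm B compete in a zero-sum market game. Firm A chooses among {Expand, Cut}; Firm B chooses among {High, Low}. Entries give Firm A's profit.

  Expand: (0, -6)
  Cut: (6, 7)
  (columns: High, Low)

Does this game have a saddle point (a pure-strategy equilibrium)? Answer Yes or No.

Row minima: Expand → -6, Cut → 6; maximin = 6.
Column maxima: High → 6, Low → 7; minimax = 6.
maximin = minimax = 6, so a saddle point exists.

Yes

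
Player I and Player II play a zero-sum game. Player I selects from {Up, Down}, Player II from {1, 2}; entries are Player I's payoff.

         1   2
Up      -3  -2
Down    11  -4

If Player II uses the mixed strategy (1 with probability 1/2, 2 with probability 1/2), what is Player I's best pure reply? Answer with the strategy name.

Down

Expected payoff of Up: (1/2)·(-3) + (1/2)·(-2) = -5/2.
Expected payoff of Down: (1/2)·11 + (1/2)·(-4) = 7/2.
The largest is 7/2, so Player I's best response is Down.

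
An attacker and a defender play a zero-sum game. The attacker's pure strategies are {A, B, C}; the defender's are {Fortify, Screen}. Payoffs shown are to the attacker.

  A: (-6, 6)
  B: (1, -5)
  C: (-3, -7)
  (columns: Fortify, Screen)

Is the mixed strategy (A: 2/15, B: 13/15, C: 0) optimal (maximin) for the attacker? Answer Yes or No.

No

Against Fortify this mix gives (2/15)·(-6) + (13/15)·1 = 1/15.
Against Screen this mix gives (2/15)·6 + (13/15)·(-5) = -53/15.
The defender will play Screen, holding the attacker to -53/15. Shifting weight toward the row that does better against Screen would raise this floor (the equalizing mix achieves -4/3 against both Screen and Fortify), so the proposed strategy is not optimal.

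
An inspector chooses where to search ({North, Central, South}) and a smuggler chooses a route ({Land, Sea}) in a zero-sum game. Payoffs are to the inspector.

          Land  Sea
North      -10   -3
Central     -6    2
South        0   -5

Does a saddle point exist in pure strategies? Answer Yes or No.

No

Row minima: North → -10, Central → -6, South → -5; maximin = -5.
Column maxima: Land → 0, Sea → 2; minimax = 0.
-5 ≠ 0, so no pure-strategy equilibrium exists.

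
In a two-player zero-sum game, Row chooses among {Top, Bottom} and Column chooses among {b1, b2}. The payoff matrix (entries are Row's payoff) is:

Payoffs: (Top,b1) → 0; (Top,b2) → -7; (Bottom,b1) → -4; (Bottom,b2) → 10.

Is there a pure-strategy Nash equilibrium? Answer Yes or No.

No

Row minima: Top → -7, Bottom → -4; maximin = -4.
Column maxima: b1 → 0, b2 → 10; minimax = 0.
-4 ≠ 0, so no pure-strategy equilibrium exists.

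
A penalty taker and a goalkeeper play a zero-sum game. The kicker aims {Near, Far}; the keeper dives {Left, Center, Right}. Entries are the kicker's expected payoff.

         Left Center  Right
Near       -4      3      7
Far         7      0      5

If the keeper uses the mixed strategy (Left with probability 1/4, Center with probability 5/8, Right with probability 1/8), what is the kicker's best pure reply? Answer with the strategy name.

Expected payoff of Near: (1/4)·(-4) + (5/8)·3 + (1/8)·7 = 7/4.
Expected payoff of Far: (1/4)·7 + (5/8)·0 + (1/8)·5 = 19/8.
The largest is 19/8, so the kicker's best response is Far.

Far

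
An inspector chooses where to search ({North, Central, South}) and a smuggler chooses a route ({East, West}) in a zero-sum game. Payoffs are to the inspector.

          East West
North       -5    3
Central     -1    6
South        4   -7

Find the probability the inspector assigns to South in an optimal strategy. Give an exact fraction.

7/18

Row minima: North → -5, Central → -1, South → -7; maximin = -1.
Column maxima: East → 4, West → 6; minimax = 4.
-1 ≠ 4, so there is no saddle point; optimal play is mixed.
North is strictly dominated by Central, so the inspector never plays it.
On the remaining 2×2 (Central, South vs East, West):
Let the inspector play Central with probability p. Expected payoff against East: (-1)p + 4(1−p) = −5p + 4; against West: 6p + (-7)(1−p) = 13p − 7.
Setting these equal: −5p + 4 = 13p − 7 ⇒ −18p = -11 ⇒ p = 11/18, and the value is (-5)·(11/18) + 4 = 17/18.
For the smuggler: with q = P(East), equating Central's and South's payoffs gives −7q + 6 = 11q − 7 ⇒ q = 13/18.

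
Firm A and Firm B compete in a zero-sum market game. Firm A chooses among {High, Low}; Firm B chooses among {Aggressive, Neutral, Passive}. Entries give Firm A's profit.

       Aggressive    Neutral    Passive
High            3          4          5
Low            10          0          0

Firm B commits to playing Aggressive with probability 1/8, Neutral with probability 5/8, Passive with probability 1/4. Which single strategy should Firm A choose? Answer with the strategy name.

High

Expected payoff of High: (1/8)·3 + (5/8)·4 + (1/4)·5 = 33/8.
Expected payoff of Low: (1/8)·10 + (5/8)·0 + (1/4)·0 = 5/4.
The largest is 33/8, so Firm A's best response is High.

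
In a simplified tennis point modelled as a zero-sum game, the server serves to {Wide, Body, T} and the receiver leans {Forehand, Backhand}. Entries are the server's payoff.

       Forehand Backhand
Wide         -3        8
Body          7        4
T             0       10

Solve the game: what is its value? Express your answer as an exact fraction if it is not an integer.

70/13

Row minima: Wide → -3, Body → 4, T → 0; maximin = 4.
Column maxima: Forehand → 7, Backhand → 10; minimax = 7.
4 ≠ 7, so there is no saddle point; optimal play is mixed.
Wide is strictly dominated by T, so the server never plays it.
On the remaining 2×2 (Body, T vs Forehand, Backhand):
Let the server play Body with probability p. Expected payoff against Forehand: 7p + 0(1−p) = 7p; against Backhand: 4p + 10(1−p) = −6p + 10.
Setting these equal: 7p = −6p + 10 ⇒ 13p = 10 ⇒ p = 10/13, and the value is (7)·(10/13) = 70/13.
For the receiver: with q = P(Forehand), equating Body's and T's payoffs gives 3q + 4 = −10q + 10 ⇒ q = 6/13.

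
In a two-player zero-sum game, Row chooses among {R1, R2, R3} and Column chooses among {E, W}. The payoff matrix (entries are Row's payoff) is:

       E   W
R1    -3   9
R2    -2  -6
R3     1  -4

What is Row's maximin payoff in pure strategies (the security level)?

Row minima: R1 → -3, R2 → -6, R3 → -4.
The best of these is -3.

-3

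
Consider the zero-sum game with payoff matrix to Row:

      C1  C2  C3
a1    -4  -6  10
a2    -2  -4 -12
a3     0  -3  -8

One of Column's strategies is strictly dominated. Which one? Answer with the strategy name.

C2 holds Row's payoff strictly below C1 in every row: -6 < -4, -4 < -2, -3 < 0.
So C1 is strictly dominated for Column.

C1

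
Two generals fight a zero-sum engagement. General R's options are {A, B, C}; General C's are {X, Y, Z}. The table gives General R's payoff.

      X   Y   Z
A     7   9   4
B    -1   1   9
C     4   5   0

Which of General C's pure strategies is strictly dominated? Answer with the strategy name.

Y

X holds General R's payoff strictly below Y in every row: 7 < 9, -1 < 1, 4 < 5.
So Y is strictly dominated for General C.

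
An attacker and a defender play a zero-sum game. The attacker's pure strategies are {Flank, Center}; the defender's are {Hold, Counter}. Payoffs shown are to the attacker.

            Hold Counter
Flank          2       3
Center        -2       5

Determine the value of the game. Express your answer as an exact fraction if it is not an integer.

2

Row minima: Flank → 2, Center → -2; maximin = 2.
Column maxima: Hold → 2, Counter → 5; minimax = 2.
Since maximin = minimax = 2, there is a saddle point and the value is 2.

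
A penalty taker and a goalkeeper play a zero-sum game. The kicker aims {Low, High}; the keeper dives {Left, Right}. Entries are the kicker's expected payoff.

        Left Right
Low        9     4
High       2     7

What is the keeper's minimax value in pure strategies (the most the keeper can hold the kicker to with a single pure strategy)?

7

Column maxima: Left → 9, Right → 7.
The smallest of these is 7.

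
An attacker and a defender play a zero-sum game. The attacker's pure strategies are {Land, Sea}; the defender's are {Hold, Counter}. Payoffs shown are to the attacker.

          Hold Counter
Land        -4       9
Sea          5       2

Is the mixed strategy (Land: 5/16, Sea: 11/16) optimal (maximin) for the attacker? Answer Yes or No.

No

Against Hold this mix gives (5/16)·(-4) + (11/16)·5 = 35/16.
Against Counter this mix gives (5/16)·9 + (11/16)·2 = 67/16.
The defender will play Hold, holding the attacker to 35/16. Shifting weight toward the row that does better against Hold would raise this floor (the equalizing mix achieves 53/16 against both Hold and Counter), so the proposed strategy is not optimal.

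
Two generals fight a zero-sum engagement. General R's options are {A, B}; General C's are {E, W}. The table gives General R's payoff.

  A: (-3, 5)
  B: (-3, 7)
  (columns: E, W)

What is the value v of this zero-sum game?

Row minima: A → -3, B → -3; maximin = -3.
Column maxima: E → -3, W → 7; minimax = -3.
Since maximin = minimax = -3, there is a saddle point and the value is -3.

-3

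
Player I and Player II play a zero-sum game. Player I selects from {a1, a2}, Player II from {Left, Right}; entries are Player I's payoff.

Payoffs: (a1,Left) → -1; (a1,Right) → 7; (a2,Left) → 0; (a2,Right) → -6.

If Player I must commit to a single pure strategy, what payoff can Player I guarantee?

Row minima: a1 → -1, a2 → -6.
The best of these is -1.

-1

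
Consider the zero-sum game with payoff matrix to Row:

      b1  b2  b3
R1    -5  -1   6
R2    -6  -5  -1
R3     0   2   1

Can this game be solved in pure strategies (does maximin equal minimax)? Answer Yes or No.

Row minima: R1 → -5, R2 → -6, R3 → 0; maximin = 0.
Column maxima: b1 → 0, b2 → 2, b3 → 6; minimax = 0.
maximin = minimax = 0, so a saddle point exists.

Yes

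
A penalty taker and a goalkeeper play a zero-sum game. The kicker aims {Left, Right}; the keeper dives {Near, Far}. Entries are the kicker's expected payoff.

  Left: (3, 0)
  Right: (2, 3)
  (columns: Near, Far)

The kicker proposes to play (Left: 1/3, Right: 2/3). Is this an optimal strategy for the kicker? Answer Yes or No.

Against Near this mix gives (1/3)·3 + (2/3)·2 = 7/3.
Against Far this mix gives (1/3)·0 + (2/3)·3 = 2.
The keeper will play Far, holding the kicker to 2. Shifting weight toward the row that does better against Far would raise this floor (the equalizing mix achieves 9/4 against both Far and Near), so the proposed strategy is not optimal.

No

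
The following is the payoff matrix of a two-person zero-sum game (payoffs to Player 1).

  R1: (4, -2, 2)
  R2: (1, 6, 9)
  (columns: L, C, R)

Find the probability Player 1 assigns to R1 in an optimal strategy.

Row minima: R1 → -2, R2 → 1; maximin = 1.
Column maxima: L → 4, C → 6, R → 9; minimax = 4.
1 ≠ 4, so there is no saddle point; optimal play is mixed.
R is strictly dominated by C (it gives Player 1 strictly more in every row), so Player 2 never plays it.
On the remaining 2×2 (R1, R2 vs L, C):
Let Player 1 play R1 with probability p. Expected payoff against L: 4p + 1(1−p) = 3p + 1; against C: (-2)p + 6(1−p) = −8p + 6.
Setting these equal: 3p + 1 = −8p + 6 ⇒ 11p = 5 ⇒ p = 5/11, and the value is (3)·(5/11) + 1 = 26/11.
For Player 2: with q = P(L), equating R1's and R2's payoffs gives 6q − 2 = −5q + 6 ⇒ q = 8/11.

5/11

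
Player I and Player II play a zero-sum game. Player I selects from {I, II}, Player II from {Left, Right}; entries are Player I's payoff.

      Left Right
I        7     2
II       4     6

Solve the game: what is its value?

Row minima: I → 2, II → 4; maximin = 4.
Column maxima: Left → 7, Right → 6; minimax = 6.
4 ≠ 6, so there is no saddle point; optimal play is mixed.
Let Player I play I with probability p. Expected payoff against Left: 7p + 4(1−p) = 3p + 4; against Right: 2p + 6(1−p) = −4p + 6.
Setting these equal: 3p + 4 = −4p + 6 ⇒ 7p = 2 ⇒ p = 2/7, and the value is (3)·(2/7) + 4 = 34/7.
For Player II: with q = P(Left), equating I's and II's payoffs gives 5q + 2 = −2q + 6 ⇒ q = 4/7.

34/7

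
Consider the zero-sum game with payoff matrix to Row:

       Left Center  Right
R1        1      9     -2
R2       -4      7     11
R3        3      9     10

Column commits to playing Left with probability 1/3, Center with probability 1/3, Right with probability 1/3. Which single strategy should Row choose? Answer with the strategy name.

R3

Expected payoff of R1: (1/3)·1 + (1/3)·9 + (1/3)·(-2) = 8/3.
Expected payoff of R2: (1/3)·(-4) + (1/3)·7 + (1/3)·11 = 14/3.
Expected payoff of R3: (1/3)·3 + (1/3)·9 + (1/3)·10 = 22/3.
The largest is 22/3, so Row's best response is R3.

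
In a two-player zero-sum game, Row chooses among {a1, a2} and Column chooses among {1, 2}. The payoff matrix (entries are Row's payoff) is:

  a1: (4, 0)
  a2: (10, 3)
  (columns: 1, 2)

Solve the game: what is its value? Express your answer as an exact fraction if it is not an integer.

Row minima: a1 → 0, a2 → 3; maximin = 3.
Column maxima: 1 → 10, 2 → 3; minimax = 3.
Since maximin = minimax = 3, there is a saddle point and the value is 3.

3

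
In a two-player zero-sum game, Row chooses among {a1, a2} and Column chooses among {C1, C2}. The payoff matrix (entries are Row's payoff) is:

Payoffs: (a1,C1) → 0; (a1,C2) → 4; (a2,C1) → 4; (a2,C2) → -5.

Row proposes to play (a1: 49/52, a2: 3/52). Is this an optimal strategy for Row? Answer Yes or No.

No

Against C1 this mix gives (49/52)·0 + (3/52)·4 = 3/13.
Against C2 this mix gives (49/52)·4 + (3/52)·(-5) = 181/52.
Column will play C1, holding Row to 3/13. Shifting weight toward the row that does better against C1 would raise this floor (the equalizing mix achieves 16/13 against both C1 and C2), so the proposed strategy is not optimal.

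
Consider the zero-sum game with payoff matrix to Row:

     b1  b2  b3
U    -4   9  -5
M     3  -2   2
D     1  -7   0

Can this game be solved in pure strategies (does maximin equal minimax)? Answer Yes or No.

No

Row minima: U → -5, M → -2, D → -7; maximin = -2.
Column maxima: b1 → 3, b2 → 9, b3 → 2; minimax = 2.
-2 ≠ 2, so no pure-strategy equilibrium exists.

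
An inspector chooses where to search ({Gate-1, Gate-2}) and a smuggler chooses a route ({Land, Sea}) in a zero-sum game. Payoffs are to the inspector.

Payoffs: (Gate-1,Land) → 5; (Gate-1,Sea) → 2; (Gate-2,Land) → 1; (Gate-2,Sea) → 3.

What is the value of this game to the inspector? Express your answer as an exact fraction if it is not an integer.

13/5

Row minima: Gate-1 → 2, Gate-2 → 1; maximin = 2.
Column maxima: Land → 5, Sea → 3; minimax = 3.
2 ≠ 3, so there is no saddle point; optimal play is mixed.
Let the inspector play Gate-1 with probability p. Expected payoff against Land: 5p + 1(1−p) = 4p + 1; against Sea: 2p + 3(1−p) = −p + 3.
Setting these equal: 4p + 1 = −p + 3 ⇒ 5p = 2 ⇒ p = 2/5, and the value is (4)·(2/5) + 1 = 13/5.
For the smuggler: with q = P(Land), equating Gate-1's and Gate-2's payoffs gives 3q + 2 = −2q + 3 ⇒ q = 1/5.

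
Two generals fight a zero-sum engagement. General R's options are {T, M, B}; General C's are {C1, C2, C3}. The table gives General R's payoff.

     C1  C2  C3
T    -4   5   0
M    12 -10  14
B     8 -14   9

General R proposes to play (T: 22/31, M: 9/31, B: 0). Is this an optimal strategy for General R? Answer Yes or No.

Yes

Against C1 this mix gives (22/31)·(-4) + (9/31)·12 = 20/31.
Against C2 this mix gives (22/31)·5 + (9/31)·(-10) = 20/31.
Against C3 this mix gives (22/31)·0 + (9/31)·14 = 126/31.
All of General C's active replies (C1, C2) yield 20/31, and no column does worse for General R. The mix makes General C indifferent and guarantees 20/31, so it is optimal.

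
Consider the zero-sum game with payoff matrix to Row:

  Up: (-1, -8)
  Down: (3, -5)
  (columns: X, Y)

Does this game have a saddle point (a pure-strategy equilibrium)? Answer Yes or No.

Yes

Row minima: Up → -8, Down → -5; maximin = -5.
Column maxima: X → 3, Y → -5; minimax = -5.
maximin = minimax = -5, so a saddle point exists.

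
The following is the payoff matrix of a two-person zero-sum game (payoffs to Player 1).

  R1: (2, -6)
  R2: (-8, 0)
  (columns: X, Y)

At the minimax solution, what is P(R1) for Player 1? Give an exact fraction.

Row minima: R1 → -6, R2 → -8; maximin = -6.
Column maxima: X → 2, Y → 0; minimax = 0.
-6 ≠ 0, so there is no saddle point; optimal play is mixed.
Let Player 1 play R1 with probability p. Expected payoff against X: 2p + (-8)(1−p) = 10p − 8; against Y: (-6)p + 0(1−p) = −6p.
Setting these equal: 10p − 8 = −6p ⇒ 16p = 8 ⇒ p = 1/2, and the value is (10)·(1/2) − 8 = -3.
For Player 2: with q = P(X), equating R1's and R2's payoffs gives 8q − 6 = −8q ⇒ q = 3/8.

1/2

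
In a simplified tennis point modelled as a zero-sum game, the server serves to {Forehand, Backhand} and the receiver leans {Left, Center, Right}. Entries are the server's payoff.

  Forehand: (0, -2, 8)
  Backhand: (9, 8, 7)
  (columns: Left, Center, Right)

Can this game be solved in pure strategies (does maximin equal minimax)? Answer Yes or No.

Row minima: Forehand → -2, Backhand → 7; maximin = 7.
Column maxima: Left → 9, Center → 8, Right → 8; minimax = 8.
7 ≠ 8, so no pure-strategy equilibrium exists.

No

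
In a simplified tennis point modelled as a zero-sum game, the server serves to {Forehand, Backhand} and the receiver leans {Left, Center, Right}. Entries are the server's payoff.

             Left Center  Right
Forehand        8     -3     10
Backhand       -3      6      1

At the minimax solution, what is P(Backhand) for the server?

Row minima: Forehand → -3, Backhand → -3; maximin = -3.
Column maxima: Left → 8, Center → 6, Right → 10; minimax = 6.
-3 ≠ 6, so there is no saddle point; optimal play is mixed.
Right is strictly dominated by Left (it gives the server strictly more in every row), so the receiver never plays it.
On the remaining 2×2 (Forehand, Backhand vs Left, Center):
Let the server play Forehand with probability p. Expected payoff against Left: 8p + (-3)(1−p) = 11p − 3; against Center: (-3)p + 6(1−p) = −9p + 6.
Setting these equal: 11p − 3 = −9p + 6 ⇒ 20p = 9 ⇒ p = 9/20, and the value is (11)·(9/20) − 3 = 39/20.
For the receiver: with q = P(Left), equating Forehand's and Backhand's payoffs gives 11q − 3 = −9q + 6 ⇒ q = 9/20.

11/20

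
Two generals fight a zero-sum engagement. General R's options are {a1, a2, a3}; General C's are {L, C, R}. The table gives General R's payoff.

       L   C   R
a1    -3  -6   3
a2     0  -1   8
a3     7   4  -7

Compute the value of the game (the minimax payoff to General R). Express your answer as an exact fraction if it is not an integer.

Row minima: a1 → -6, a2 → -1, a3 → -7; maximin = -1.
Column maxima: L → 7, C → 4, R → 8; minimax = 4.
-1 ≠ 4, so there is no saddle point; optimal play is mixed.
a1 is strictly dominated by a2, so General R never plays it.
L is strictly dominated by C (it gives General R strictly more in every row), so General C never plays it.
On the remaining 2×2 (a2, a3 vs C, R):
Let General R play a2 with probability p. Expected payoff against C: (-1)p + 4(1−p) = −5p + 4; against R: 8p + (-7)(1−p) = 15p − 7.
Setting these equal: −5p + 4 = 15p − 7 ⇒ −20p = -11 ⇒ p = 11/20, and the value is (-5)·(11/20) + 4 = 5/4.
For General C: with q = P(C), equating a2's and a3's payoffs gives −9q + 8 = 11q − 7 ⇒ q = 3/4.

5/4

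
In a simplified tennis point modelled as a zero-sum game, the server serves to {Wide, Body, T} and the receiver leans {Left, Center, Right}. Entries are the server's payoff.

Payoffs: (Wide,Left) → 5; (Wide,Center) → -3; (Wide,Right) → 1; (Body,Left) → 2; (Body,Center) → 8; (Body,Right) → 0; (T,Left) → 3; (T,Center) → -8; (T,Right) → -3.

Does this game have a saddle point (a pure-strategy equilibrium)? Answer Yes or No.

No

Row minima: Wide → -3, Body → 0, T → -8; maximin = 0.
Column maxima: Left → 5, Center → 8, Right → 1; minimax = 1.
0 ≠ 1, so no pure-strategy equilibrium exists.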